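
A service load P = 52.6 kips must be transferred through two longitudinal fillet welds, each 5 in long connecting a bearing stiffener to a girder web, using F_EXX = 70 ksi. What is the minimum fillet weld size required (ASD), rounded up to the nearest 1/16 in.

Total weld length L = 10 in.
Required throat t_e = P × Ω / (0.6 F_EXX × L) = 52.6 × 2.0 / (0.6 × 70 × 10) = 0.2505 in.
Required leg w = t_e / 0.707 = 0.3543 in → use 3/8 in.

w = 3/8 in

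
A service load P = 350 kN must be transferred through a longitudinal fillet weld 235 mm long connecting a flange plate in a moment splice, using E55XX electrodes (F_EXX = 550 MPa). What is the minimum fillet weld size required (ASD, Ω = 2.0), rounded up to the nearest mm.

w = 13 mm

Total weld length L = 235 mm.
Required throat t_e = P × Ω / (0.6 F_EXX × L) = 350 × 2.0 / (0.6 × 550 × 235 × 10⁻³) = 9.026 mm.
Required leg w = t_e / 0.707 = 12.77 mm → use 13 mm.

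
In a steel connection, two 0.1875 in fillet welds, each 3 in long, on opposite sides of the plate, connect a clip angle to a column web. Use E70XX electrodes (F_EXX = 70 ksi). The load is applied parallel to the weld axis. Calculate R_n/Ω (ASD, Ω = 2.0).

Effective throat t_e = 0.707 × 0.1875 = 0.1326 in.
Total length L = 6 in; A_we = 0.1326 × 6 = 0.7954 in².
F_nw = 0.6 F_EXX = 0.6 × 70 = 42 ksi.
R_n = 42 × 0.7954 = 33.41 kip; R_n/Ω = 33.41/2.0 = 16.7 kip.

R_n/Ω ≈ 16.7 kip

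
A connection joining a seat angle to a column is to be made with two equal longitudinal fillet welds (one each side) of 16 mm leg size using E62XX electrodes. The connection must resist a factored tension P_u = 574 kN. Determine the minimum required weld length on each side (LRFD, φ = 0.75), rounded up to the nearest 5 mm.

L = 95 mm on each side

E62XX → F_EXX = 620 MPa.
Throat t_e = 0.707 × 16 = 11.31 mm.
φr_n = 0.75 × 0.6 × 620 × 11.31 × 10⁻³ = 3.156 kN/mm.
L_req = P_u / φr_n = 574 / 3.156 = 181.9 mm total.
Per side: 181.9 / 2 = 90.94 mm.
Round up → use L = 95 mm on each side.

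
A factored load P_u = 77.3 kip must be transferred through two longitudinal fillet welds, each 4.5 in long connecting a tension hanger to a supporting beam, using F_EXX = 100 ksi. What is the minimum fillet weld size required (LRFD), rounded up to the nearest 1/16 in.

w = 5/16 in

Total weld length L = 9 in.
Required throat t_e = P_u / (φ × 0.6 F_EXX × L) = 77.3 / (0.75 × 0.6 × 100 × 9) = 0.1909 in.
Required leg w = t_e / 0.707 = 0.27 in → use 5/16 in.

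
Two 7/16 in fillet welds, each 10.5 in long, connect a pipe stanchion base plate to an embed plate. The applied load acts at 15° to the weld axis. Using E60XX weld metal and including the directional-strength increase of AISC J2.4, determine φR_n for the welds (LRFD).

φR_n ≈ 187 kip

E60XX → F_EXX = 60 ksi.
t_e = 0.707 × 0.4375 = 0.3093 in; A_we = 0.3093 × 21 = 6.496 in².
Directional factor: 1.0 + 0.5 sin^1.5(15°) = 1.066.
F_nw = 0.6 × 60 × 1.066 = 38.37 ksi.
φR_n = 0.75 × 38.37 × 6.496 = 186.9 kip.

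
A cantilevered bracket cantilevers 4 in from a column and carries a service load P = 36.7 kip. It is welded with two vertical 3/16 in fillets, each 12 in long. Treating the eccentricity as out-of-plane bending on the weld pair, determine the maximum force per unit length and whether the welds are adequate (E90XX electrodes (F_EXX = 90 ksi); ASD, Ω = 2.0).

L_w = 2 × 12 = 24 in; section modulus (unit throat) S = 2 × L²/6 = 48 in².
Direct shear f_v = P/L_w = 36.7/24 = 1.529 kip/in.
Moment M = P × e = 36.7 × 4 = 146.8 kip·in; bending f_b = M/S = 3.058 kip/in.
f_max = √(f_v² + f_b²) = √(1.529² + 3.058²) = 3.419 kip/in.
r_n/Ω = (1/2.0) × 0.6 × 90 × (0.707 × 0.1875) = 3.579 kip/in → adequate.

f_max ≈ 3.42 kip/in; adequate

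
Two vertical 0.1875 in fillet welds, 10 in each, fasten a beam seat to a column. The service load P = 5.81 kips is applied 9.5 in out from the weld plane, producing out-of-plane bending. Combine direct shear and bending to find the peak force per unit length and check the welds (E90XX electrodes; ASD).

f_max ≈ 1.68 kip/in; adequate

E90XX → F_EXX = 90 ksi.
L_w = 2 × 10 = 20 in; section modulus (unit throat) S = 2 × L²/6 = 33.33 in².
Direct shear f_v = P/L_w = 5.81/20 = 0.2905 kip/in.
Moment M = P × e = 5.81 × 9.5 = 55.195 kip·in; bending f_b = M/S = 1.656 kip/in.
f_max = √(f_v² + f_b²) = √(0.2905² + 1.656²) = 1.681 kip/in.
r_n/Ω = (1/2.0) × 0.6 × 90 × (0.707 × 0.1875) = 3.579 kip/in → adequate.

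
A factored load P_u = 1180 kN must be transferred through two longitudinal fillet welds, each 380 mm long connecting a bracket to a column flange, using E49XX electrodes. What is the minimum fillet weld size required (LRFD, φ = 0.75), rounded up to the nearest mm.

w = 10 mm

E49XX → F_EXX = 490 MPa.
Total weld length L = 760 mm.
Required throat t_e = P_u / (φ × 0.6 F_EXX × L) = 1180 / (0.75 × 0.6 × 490 × 760 × 10⁻³) = 7.041 mm.
Required leg w = t_e / 0.707 = 9.96 mm → use 10 mm.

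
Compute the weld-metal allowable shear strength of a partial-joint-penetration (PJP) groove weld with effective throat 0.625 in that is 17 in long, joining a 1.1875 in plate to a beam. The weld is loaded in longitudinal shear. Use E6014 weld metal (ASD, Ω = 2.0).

R_n/Ω ≈ 191 kips

E60XX → F_EXX = 60 ksi.
Effective throat (given) t_e = 0.625 in.
A_we = 0.625 × 17 = 10.62 in².
F_nw = 0.6 F_EXX = 36 ksi.
R_n/Ω = (36 × 10.62) / 2.0 = 191.2 kips.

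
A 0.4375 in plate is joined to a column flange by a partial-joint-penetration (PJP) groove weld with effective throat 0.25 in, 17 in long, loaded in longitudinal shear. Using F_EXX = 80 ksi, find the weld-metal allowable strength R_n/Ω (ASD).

Effective throat (given) t_e = 0.25 in.
A_we = 0.25 × 17 = 4.25 in².
F_nw = 0.6 F_EXX = 48 ksi.
R_n/Ω = (48 × 4.25) / 2.0 = 102 kip.

R_n/Ω ≈ 102 kip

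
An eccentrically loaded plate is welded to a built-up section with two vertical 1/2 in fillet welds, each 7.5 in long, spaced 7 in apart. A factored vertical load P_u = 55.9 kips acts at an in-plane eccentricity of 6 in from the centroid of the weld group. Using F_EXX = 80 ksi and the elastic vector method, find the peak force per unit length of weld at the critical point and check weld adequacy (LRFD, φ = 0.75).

Total weld length L_w = 15 in. Treat welds as unit-width lines.
Polar moment about centroid: J = 2[d³/12 + d(b/2)²] = 2[7.5³/12 + 7.5×3.5²] = 254.1 in³.
Direct shear f_v = P/L_w = 55.9 / 15 = 3.727 kip/in (vertical).
Torsion M = P·e = 55.9 × 6 = 335.4 kip·in.
Critical point at (x, y) = (3.5, 3.75) from centroid. f_tx = M·y/J = 4.951 kip/in; f_ty = M·x/J = 4.621 kip/in.
Resultant f_max = √[f_tx² + (f_v + f_ty)²] = √[4.951² + (3.727 + 4.621)²] = 9.705 kip/in.
Capacity per unit length: φr_n = 0.75 × 0.6 × 80 × (0.707 × 0.5) = 12.73 kip/in.
9.705 ≤ 12.73 → adequate.

f_max ≈ 9.7 kip/in; adequate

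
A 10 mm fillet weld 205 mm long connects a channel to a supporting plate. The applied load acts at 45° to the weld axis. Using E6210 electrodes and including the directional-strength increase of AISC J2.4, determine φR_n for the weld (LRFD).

E62XX → F_EXX = 620 MPa.
t_e = 0.707 × 10 = 7.07 mm; A_we = 7.07 × 205 = 1449 mm².
Directional factor: 1.0 + 0.5 sin^1.5(45°) = 1.297.
F_nw = 0.6 × 620 × 1.297 = 482.6 MPa.
φR_n = 0.75 × 482.6 × 1449 × 10⁻³ = 524.6 kN.

φR_n ≈ 525 kN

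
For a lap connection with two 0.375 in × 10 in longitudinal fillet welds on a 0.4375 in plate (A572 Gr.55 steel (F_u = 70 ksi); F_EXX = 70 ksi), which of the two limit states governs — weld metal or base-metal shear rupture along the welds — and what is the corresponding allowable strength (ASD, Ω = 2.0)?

t_e = 0.707 × 0.375 = 0.2651 in; L = 20 in.
Weld metal: R_n/Ω = (1/2.0) × 0.6 × 70 × 0.2651 × 20 = 111.4 kip.
Base metal (shear rupture): R_n/Ω = (1/2.0) × 0.6 × 70 × 0.4375 × 20 = 183.8 kip.
Governing: weld metal.

R_n/Ω ≈ 111 kip (weld metal governs)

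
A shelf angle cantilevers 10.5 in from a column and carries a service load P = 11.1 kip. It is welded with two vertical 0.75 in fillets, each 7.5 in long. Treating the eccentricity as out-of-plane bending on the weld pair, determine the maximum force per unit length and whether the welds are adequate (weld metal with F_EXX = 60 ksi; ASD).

f_max ≈ 6.26 kip/in; adequate

L_w = 2 × 7.5 = 15 in; section modulus (unit throat) S = 2 × L²/6 = 18.75 in².
Direct shear f_v = P/L_w = 11.1/15 = 0.74 kip/in.
Moment M = P × e = 11.1 × 10.5 = 116.55 kip·in; bending f_b = M/S = 6.216 kip/in.
f_max = √(f_v² + f_b²) = √(0.74² + 6.216²) = 6.26 kip/in.
r_n/Ω = (1/2.0) × 0.6 × 60 × (0.707 × 0.75) = 9.544 kip/in → adequate.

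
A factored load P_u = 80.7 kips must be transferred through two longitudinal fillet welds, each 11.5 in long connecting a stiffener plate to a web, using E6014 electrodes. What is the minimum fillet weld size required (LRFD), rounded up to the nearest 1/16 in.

E60XX → F_EXX = 60 ksi.
Total weld length L = 23 in.
Required throat t_e = P_u / (φ × 0.6 F_EXX × L) = 80.7 / (0.75 × 0.6 × 60 × 23) = 0.13 in.
Required leg w = t_e / 0.707 = 0.1838 in → use 3/16 in.

w = 3/16 in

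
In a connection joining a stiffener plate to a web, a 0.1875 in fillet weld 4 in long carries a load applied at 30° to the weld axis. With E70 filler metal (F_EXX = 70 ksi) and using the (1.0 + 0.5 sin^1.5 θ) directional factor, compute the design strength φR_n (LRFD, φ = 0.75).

φR_n ≈ 19.7 kips

t_e = 0.707 × 0.1875 = 0.1326 in; A_we = 0.1326 × 4 = 0.5302 in².
Directional factor: 1.0 + 0.5 sin^1.5(30°) = 1.177.
F_nw = 0.6 × 70 × 1.177 = 49.42 ksi.
φR_n = 0.75 × 49.42 × 0.5302 = 19.66 kips.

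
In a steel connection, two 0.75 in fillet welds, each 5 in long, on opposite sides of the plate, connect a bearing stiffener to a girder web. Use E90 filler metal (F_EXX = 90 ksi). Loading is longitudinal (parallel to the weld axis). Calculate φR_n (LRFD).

Effective throat t_e = 0.707 × 0.75 = 0.5302 in.
Total length L = 10 in; A_we = 0.5302 × 10 = 5.303 in².
F_nw = 0.6 F_EXX = 0.6 × 90 = 54 ksi.
φR_n = 0.75 × 54 × 5.303 = 214.8 kips.

φR_n ≈ 215 kips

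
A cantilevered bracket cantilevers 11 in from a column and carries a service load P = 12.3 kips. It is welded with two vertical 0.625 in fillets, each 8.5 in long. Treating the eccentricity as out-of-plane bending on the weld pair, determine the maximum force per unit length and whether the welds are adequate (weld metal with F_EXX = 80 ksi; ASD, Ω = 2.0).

L_w = 2 × 8.5 = 17 in; section modulus (unit throat) S = 2 × L²/6 = 24.08 in².
Direct shear f_v = P/L_w = 12.3/17 = 0.7235 kip/in.
Moment M = P × e = 12.3 × 11 = 135.3 kip·in; bending f_b = M/S = 5.618 kip/in.
f_max = √(f_v² + f_b²) = √(0.7235² + 5.618²) = 5.664 kip/in.
r_n/Ω = (1/2.0) × 0.6 × 80 × (0.707 × 0.625) = 10.6 kip/in → adequate.

f_max ≈ 5.66 kip/in; adequate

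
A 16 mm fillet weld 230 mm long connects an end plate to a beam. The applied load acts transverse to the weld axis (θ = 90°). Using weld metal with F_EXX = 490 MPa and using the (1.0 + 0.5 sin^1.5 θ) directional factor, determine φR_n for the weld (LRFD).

t_e = 0.707 × 16 = 11.31 mm; A_we = 11.31 × 230 = 2602 mm².
Directional factor: 1.0 + 0.5 sin^1.5(90°) = 1.5.
F_nw = 0.6 × 490 × 1.5 = 441 MPa.
φR_n = 0.75 × 441 × 2602 × 10⁻³ = 860.5 kN.

φR_n ≈ 861 kN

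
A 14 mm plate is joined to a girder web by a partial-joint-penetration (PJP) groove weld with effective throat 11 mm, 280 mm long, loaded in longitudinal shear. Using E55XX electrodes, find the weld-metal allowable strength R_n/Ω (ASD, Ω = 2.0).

E55XX → F_EXX = 550 MPa.
Effective throat (given) t_e = 11 mm.
A_we = 11 × 280 = 3080 mm².
F_nw = 0.6 F_EXX = 330 MPa.
R_n/Ω = (330 × 3080) / 2.0 × 10⁻³ = 508.2 kN.

R_n/Ω ≈ 508 kN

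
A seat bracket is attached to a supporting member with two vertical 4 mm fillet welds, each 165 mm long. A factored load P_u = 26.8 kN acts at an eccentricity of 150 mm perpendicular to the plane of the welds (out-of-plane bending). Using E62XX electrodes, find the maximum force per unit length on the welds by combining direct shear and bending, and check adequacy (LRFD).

f_max ≈ 450 N/mm; adequate

E62XX → F_EXX = 620 MPa.
L_w = 2 × 165 = 330 mm; section modulus (unit throat) S = 2 × L²/6 = 9075 mm².
Direct shear f_v = P/L_w = 26.8×10³/330 = 81.21 N/mm.
Moment M = P × e = 26.8×10³ × 150 = 4020000 N·mm; bending f_b = M/S = 443 N/mm.
f_max = √(f_v² + f_b²) = √(81.21² + 443²) = 450.4 N/mm.
φr_n = 0.75 × 0.6 × 620 × (0.707 × 4) = 789 N/mm → adequate.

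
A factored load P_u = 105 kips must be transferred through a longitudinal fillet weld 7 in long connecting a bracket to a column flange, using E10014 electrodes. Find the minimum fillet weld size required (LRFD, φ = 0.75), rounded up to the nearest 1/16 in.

E100XX → F_EXX = 100 ksi.
Total weld length L = 7 in.
Required throat t_e = P_u / (φ × 0.6 F_EXX × L) = 105 / (0.75 × 0.6 × 100 × 7) = 0.3333 in.
Required leg w = t_e / 0.707 = 0.4715 in → use 1/2 in.

w = 1/2 in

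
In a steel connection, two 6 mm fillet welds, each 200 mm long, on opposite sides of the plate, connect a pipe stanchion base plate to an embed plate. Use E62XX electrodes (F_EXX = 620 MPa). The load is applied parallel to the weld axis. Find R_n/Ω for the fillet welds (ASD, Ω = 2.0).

Effective throat t_e = 0.707 × 6 = 4.242 mm.
Total length L = 400 mm; A_we = 4.242 × 400 = 1697 mm².
F_nw = 0.6 F_EXX = 0.6 × 620 = 372 MPa.
R_n = 372 × 1697 × 10⁻³ = 631.2 kN; R_n/Ω = 631.2/2.0 = 315.6 kN.

R_n/Ω ≈ 316 kN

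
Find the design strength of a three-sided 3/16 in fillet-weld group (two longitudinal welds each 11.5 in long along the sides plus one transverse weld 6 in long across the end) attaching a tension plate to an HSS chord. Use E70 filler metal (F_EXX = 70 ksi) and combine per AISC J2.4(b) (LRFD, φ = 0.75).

t_e = 0.707 × 0.1875 = 0.1326 in.
R_nwl = 0.6 × 70 × 0.1326 × 23 = 128.1 kip (longitudinal, 2 welds).
R_nwt = 0.6 × 70 × 0.1326 × 6 = 33.41 kip (transverse, base value).
(i) R_nwl + R_nwt = 161.5 kip; (ii) 0.85 R_nwl + 1.5 R_nwt = 159 kip.
R_n = max = 161.5 kip [governs: (i)]; φR_n = 121.1 kip.

φR_n ≈ 121 kip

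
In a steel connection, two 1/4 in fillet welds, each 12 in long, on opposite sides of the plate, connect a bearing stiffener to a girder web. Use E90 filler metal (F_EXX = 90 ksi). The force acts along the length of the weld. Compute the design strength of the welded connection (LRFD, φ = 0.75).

Effective throat t_e = 0.707 × 0.25 = 0.1767 in.
Total length L = 24 in; A_we = 0.1767 × 24 = 4.242 in².
F_nw = 0.6 F_EXX = 0.6 × 90 = 54 ksi.
φR_n = 0.75 × 54 × 4.242 = 171.8 kip.

φR_n ≈ 172 kip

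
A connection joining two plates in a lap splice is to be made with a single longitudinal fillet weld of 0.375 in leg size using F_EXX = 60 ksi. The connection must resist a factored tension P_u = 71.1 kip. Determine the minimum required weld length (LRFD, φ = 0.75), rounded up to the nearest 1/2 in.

Throat t_e = 0.707 × 0.375 = 0.2651 in.
φr_n = 0.75 × 0.6 × 60 × 0.2651 = 7.158 kip/in.
L_req = P_u / φr_n = 71.1 / 7.158 = 9.932 in total.
Round up → use L = 10 in.

L = 10 in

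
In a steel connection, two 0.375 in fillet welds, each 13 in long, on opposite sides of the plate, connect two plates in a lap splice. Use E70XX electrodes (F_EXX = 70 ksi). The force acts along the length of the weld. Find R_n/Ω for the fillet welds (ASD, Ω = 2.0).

R_n/Ω ≈ 145 kip

Effective throat t_e = 0.707 × 0.375 = 0.2651 in.
Total length L = 26 in; A_we = 0.2651 × 26 = 6.893 in².
F_nw = 0.6 F_EXX = 0.6 × 70 = 42 ksi.
R_n = 42 × 6.893 = 289.5 kip; R_n/Ω = 289.5/2.0 = 144.8 kip.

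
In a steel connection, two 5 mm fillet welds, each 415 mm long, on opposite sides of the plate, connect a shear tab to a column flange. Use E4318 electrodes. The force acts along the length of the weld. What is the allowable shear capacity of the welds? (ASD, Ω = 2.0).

R_n/Ω ≈ 378 kN

E43XX → F_EXX = 430 MPa.
Effective throat t_e = 0.707 × 5 = 3.535 mm.
Total length L = 830 mm; A_we = 3.535 × 830 = 2934 mm².
F_nw = 0.6 F_EXX = 0.6 × 430 = 258 MPa.
R_n = 258 × 2934 × 10⁻³ = 757 kN; R_n/Ω = 757/2.0 = 378.5 kN.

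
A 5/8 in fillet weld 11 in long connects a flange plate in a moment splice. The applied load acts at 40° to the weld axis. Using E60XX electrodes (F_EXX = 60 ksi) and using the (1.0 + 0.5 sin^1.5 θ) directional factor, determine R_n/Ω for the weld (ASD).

R_n/Ω ≈ 110 kip

t_e = 0.707 × 0.625 = 0.4419 in; A_we = 0.4419 × 11 = 4.861 in².
Directional factor: 1.0 + 0.5 sin^1.5(40°) = 1.258.
F_nw = 0.6 × 60 × 1.258 = 45.28 ksi.
R_n/Ω = (45.28 × 4.861) / 2.0 = 110 kip.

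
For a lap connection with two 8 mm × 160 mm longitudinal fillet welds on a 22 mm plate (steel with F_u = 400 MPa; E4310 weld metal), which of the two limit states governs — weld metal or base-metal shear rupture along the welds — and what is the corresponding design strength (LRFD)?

E43XX → F_EXX = 430 MPa.
t_e = 0.707 × 8 = 5.656 mm; L = 320 mm.
Weld metal: φR_n = 0.75 × 0.6 × 430 × 5.656 × 320 × 10⁻³ = 350.2 kN.
Base metal (shear rupture): φR_n = 0.75 × 0.6 × 400 × 22 × 320 × 10⁻³ = 1267 kN.
Governing: weld metal.

φR_n ≈ 350 kN (weld metal governs)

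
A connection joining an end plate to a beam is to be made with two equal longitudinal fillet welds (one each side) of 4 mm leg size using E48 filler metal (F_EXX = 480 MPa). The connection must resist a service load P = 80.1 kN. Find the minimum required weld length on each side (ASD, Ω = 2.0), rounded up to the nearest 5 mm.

L = 100 mm on each side

Throat t_e = 0.707 × 4 = 2.828 mm.
r_n/Ω = (0.6 × 480 × 2.828) / 2.0 = 407.2 N/mm = 0.4072 kN/mm.
L_req = P / (r_n/Ω) = 80.1 / 0.4072 = 196.7 mm total.
Per side: 196.7 / 2 = 98.35 mm.
Round up → use L = 100 mm on each side.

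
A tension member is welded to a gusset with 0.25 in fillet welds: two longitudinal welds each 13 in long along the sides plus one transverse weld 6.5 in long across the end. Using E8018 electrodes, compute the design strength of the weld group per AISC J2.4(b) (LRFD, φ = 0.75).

φR_n ≈ 207 kip

E80XX → F_EXX = 80 ksi.
t_e = 0.707 × 0.25 = 0.1767 in.
R_nwl = 0.6 × 80 × 0.1767 × 26 = 220.6 kip (longitudinal, 2 welds).
R_nwt = 0.6 × 80 × 0.1767 × 6.5 = 55.15 kip (transverse, base value).
(i) R_nwl + R_nwt = 275.7 kip; (ii) 0.85 R_nwl + 1.5 R_nwt = 270.2 kip.
R_n = max = 275.7 kip [governs: (i)]; φR_n = 206.8 kip.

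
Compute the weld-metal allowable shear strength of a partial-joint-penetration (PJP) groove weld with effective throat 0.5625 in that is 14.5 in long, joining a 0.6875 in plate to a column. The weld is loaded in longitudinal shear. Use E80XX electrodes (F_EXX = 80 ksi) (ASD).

R_n/Ω ≈ 196 kips

Effective throat (given) t_e = 0.5625 in.
A_we = 0.5625 × 14.5 = 8.156 in².
F_nw = 0.6 F_EXX = 48 ksi.
R_n/Ω = (48 × 8.156) / 2.0 = 195.8 kips.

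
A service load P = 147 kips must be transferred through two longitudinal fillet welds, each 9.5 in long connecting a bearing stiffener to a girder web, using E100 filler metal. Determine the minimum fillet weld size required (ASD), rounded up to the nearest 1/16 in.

w = 3/8 in

E100XX → F_EXX = 100 ksi.
Total weld length L = 19 in.
Required throat t_e = P × Ω / (0.6 F_EXX × L) = 147 × 2.0 / (0.6 × 100 × 19) = 0.2579 in.
Required leg w = t_e / 0.707 = 0.3648 in → use 3/8 in.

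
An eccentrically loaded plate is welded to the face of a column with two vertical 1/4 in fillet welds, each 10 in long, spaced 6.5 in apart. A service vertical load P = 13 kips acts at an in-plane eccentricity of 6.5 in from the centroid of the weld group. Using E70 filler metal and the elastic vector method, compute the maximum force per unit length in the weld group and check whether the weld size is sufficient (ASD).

E70XX → F_EXX = 70 ksi.
Total weld length L_w = 20 in. Treat welds as unit-width lines.
Polar moment about centroid: J = 2[d³/12 + d(b/2)²] = 2[10³/12 + 10×3.25²] = 377.9 in³.
Direct shear f_v = P/L_w = 13 / 20 = 0.65 kip/in (vertical).
Torsion M = P·e = 13 × 6.5 = 84.5 kip·in.
Critical point at (x, y) = (3.25, 5) from centroid. f_tx = M·y/J = 1.118 kip/in; f_ty = M·x/J = 0.7267 kip/in.
Resultant f_max = √[f_tx² + (f_v + f_ty)²] = √[1.118² + (0.65 + 0.7267)²] = 1.773 kip/in.
Capacity per unit length: r_n/Ω = (1/2.0) × 0.6 × 70 × (0.707 × 0.25) = 3.712 kip/in.
1.773 ≤ 3.712 → adequate.

f_max ≈ 1.77 kip/in; adequate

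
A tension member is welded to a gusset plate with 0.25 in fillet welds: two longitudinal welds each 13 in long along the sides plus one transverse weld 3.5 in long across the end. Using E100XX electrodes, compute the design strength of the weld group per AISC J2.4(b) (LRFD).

E100XX → F_EXX = 100 ksi.
t_e = 0.707 × 0.25 = 0.1767 in.
R_nwl = 0.6 × 100 × 0.1767 × 26 = 275.7 kip (longitudinal, 2 welds).
R_nwt = 0.6 × 100 × 0.1767 × 3.5 = 37.12 kip (transverse, base value).
(i) R_nwl + R_nwt = 312.8 kip; (ii) 0.85 R_nwl + 1.5 R_nwt = 290 kip.
R_n = max = 312.8 kip [governs: (i)]; φR_n = 234.6 kip.

φR_n ≈ 235 kip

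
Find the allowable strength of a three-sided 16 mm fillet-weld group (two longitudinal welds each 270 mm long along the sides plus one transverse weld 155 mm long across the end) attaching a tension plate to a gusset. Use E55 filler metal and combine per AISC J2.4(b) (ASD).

R_n/Ω ≈ 1300 kN

E55XX → F_EXX = 550 MPa.
t_e = 0.707 × 16 = 11.31 mm.
R_nwl = 0.6 × 550 × 11.31 × 540 × 10⁻³ = 2016 kN (longitudinal, 2 welds).
R_nwt = 0.6 × 550 × 11.31 × 155 × 10⁻³ = 578.6 kN (transverse, base value).
(i) R_nwl + R_nwt = 2594 kN; (ii) 0.85 R_nwl + 1.5 R_nwt = 2581 kN.
R_n = max = 2594 kN [governs: (i)]; R_n/Ω = 1297 kN.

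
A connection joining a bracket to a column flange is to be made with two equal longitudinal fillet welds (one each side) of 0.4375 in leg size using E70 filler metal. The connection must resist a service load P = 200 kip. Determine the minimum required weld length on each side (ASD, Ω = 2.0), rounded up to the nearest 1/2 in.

L = 15.5 in on each side

E70XX → F_EXX = 70 ksi.
Throat t_e = 0.707 × 0.4375 = 0.3093 in.
r_n/Ω = (0.6 × 70 × 0.3093) / 2.0 = 6.496 kip/in.
L_req = P / (r_n/Ω) = 200 / 6.496 = 30.79 in total.
Per side: 30.79 / 2 = 15.4 in.
Round up → use L = 15.5 in on each side.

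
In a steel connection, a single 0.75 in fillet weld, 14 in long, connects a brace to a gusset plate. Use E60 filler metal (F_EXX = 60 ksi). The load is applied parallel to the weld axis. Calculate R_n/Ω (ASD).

R_n/Ω ≈ 134 kips

Effective throat t_e = 0.707 × 0.75 = 0.5302 in.
Total length L = 14 in; A_we = 0.5302 × 14 = 7.423 in².
F_nw = 0.6 F_EXX = 0.6 × 60 = 36 ksi.
R_n = 36 × 7.423 = 267.2 kips; R_n/Ω = 267.2/2.0 = 133.6 kips.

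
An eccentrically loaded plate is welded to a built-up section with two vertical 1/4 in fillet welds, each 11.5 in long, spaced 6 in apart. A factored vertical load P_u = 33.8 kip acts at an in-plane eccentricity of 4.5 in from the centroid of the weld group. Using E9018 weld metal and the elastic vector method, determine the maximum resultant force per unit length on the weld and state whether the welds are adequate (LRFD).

f_max ≈ 3.11 kip/in; adequate

E90XX → F_EXX = 90 ksi.
Total weld length L_w = 23 in. Treat welds as unit-width lines.
Polar moment about centroid: J = 2[d³/12 + d(b/2)²] = 2[11.5³/12 + 11.5×3²] = 460.5 in³.
Direct shear f_v = P/L_w = 33.8 / 23 = 1.47 kip/in (vertical).
Torsion M = P·e = 33.8 × 4.5 = 152.1 kip·in.
Critical point at (x, y) = (3, 5.75) from centroid. f_tx = M·y/J = 1.899 kip/in; f_ty = M·x/J = 0.9909 kip/in.
Resultant f_max = √[f_tx² + (f_v + f_ty)²] = √[1.899² + (1.47 + 0.9909)²] = 3.108 kip/in.
Capacity per unit length: φr_n = 0.75 × 0.6 × 90 × (0.707 × 0.25) = 7.158 kip/in.
3.108 ≤ 7.158 → adequate.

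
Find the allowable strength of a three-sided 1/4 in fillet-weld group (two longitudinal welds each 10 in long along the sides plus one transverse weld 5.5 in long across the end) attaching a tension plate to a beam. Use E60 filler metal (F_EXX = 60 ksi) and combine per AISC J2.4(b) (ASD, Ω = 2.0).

t_e = 0.707 × 0.25 = 0.1767 in.
R_nwl = 0.6 × 60 × 0.1767 × 20 = 127.3 kips (longitudinal, 2 welds).
R_nwt = 0.6 × 60 × 0.1767 × 5.5 = 35 kips (transverse, base value).
(i) R_nwl + R_nwt = 162.3 kips; (ii) 0.85 R_nwl + 1.5 R_nwt = 160.7 kips.
R_n = max = 162.3 kips [governs: (i)]; R_n/Ω = 81.13 kips.

R_n/Ω ≈ 81.1 kips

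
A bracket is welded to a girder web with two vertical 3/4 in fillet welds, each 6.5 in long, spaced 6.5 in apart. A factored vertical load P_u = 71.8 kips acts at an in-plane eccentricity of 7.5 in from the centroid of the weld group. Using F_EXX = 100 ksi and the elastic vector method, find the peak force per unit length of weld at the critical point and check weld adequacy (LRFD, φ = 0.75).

Total weld length L_w = 13 in. Treat welds as unit-width lines.
Polar moment about centroid: J = 2[d³/12 + d(b/2)²] = 2[6.5³/12 + 6.5×3.25²] = 183.1 in³.
Direct shear f_v = P/L_w = 71.8 / 13 = 5.523 kip/in (vertical).
Torsion M = P·e = 71.8 × 7.5 = 538.5 kip·in.
Critical point at (x, y) = (3.25, 3.25) from centroid. f_tx = M·y/J = 9.559 kip/in; f_ty = M·x/J = 9.559 kip/in.
Resultant f_max = √[f_tx² + (f_v + f_ty)²] = √[9.559² + (5.523 + 9.559)²] = 17.86 kip/in.
Capacity per unit length: φr_n = 0.75 × 0.6 × 100 × (0.707 × 0.75) = 23.86 kip/in.
17.86 ≤ 23.86 → adequate.

f_max ≈ 17.9 kip/in; adequate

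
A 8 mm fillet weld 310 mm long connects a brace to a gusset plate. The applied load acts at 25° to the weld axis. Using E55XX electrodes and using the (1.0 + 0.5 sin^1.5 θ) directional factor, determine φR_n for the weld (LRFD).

φR_n ≈ 494 kN

E55XX → F_EXX = 550 MPa.
t_e = 0.707 × 8 = 5.656 mm; A_we = 5.656 × 310 = 1753 mm².
Directional factor: 1.0 + 0.5 sin^1.5(25°) = 1.137.
F_nw = 0.6 × 550 × 1.137 = 375.3 MPa.
φR_n = 0.75 × 375.3 × 1753 × 10⁻³ = 493.6 kN.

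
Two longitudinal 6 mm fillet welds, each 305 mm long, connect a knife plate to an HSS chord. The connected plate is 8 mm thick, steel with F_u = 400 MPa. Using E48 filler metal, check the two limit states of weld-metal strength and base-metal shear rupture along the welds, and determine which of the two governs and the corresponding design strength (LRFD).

φR_n ≈ 559 kN (weld metal governs)

E48XX → F_EXX = 480 MPa.
t_e = 0.707 × 6 = 4.242 mm; L = 610 mm.
Weld metal: φR_n = 0.75 × 0.6 × 480 × 4.242 × 610 × 10⁻³ = 558.9 kN.
Base metal (shear rupture): φR_n = 0.75 × 0.6 × 400 × 8 × 610 × 10⁻³ = 878.4 kN.
Governing: weld metal.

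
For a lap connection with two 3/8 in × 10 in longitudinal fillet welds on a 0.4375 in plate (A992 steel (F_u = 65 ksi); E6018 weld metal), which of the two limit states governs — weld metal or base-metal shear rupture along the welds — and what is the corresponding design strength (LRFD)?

E60XX → F_EXX = 60 ksi.
t_e = 0.707 × 0.375 = 0.2651 in; L = 20 in.
Weld metal: φR_n = 0.75 × 0.6 × 60 × 0.2651 × 20 = 143.2 kips.
Base metal (shear rupture): φR_n = 0.75 × 0.6 × 65 × 0.4375 × 20 = 255.9 kips.
Governing: weld metal.

φR_n ≈ 143 kips (weld metal governs)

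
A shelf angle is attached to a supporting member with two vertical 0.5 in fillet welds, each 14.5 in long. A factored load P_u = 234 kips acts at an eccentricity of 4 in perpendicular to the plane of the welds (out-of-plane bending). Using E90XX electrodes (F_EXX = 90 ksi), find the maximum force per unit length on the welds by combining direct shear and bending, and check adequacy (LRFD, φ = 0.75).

L_w = 2 × 14.5 = 29 in; section modulus (unit throat) S = 2 × L²/6 = 70.08 in².
Direct shear f_v = P/L_w = 234/29 = 8.069 kip/in.
Moment M = P × e = 234 × 4 = 936 kip·in; bending f_b = M/S = 13.36 kip/in.
f_max = √(f_v² + f_b²) = √(8.069² + 13.36²) = 15.6 kip/in.
φr_n = 0.75 × 0.6 × 90 × (0.707 × 0.5) = 14.32 kip/in → NOT adequate.

f_max ≈ 15.6 kip/in; NOT adequate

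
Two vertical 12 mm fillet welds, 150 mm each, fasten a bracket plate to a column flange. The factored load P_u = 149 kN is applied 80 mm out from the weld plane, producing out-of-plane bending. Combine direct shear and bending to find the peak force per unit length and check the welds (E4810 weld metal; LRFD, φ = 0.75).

E48XX → F_EXX = 480 MPa.
L_w = 2 × 150 = 300 mm; section modulus (unit throat) S = 2 × L²/6 = 7500 mm².
Direct shear f_v = P/L_w = 149×10³/300 = 496.7 N/mm.
Moment M = P × e = 149×10³ × 80 = 11920000 N·mm; bending f_b = M/S = 1589 N/mm.
f_max = √(f_v² + f_b²) = √(496.7² + 1589²) = 1665 N/mm.
φr_n = 0.75 × 0.6 × 480 × (0.707 × 12) = 1833 N/mm → adequate.

f_max ≈ 1670 N/mm; adequate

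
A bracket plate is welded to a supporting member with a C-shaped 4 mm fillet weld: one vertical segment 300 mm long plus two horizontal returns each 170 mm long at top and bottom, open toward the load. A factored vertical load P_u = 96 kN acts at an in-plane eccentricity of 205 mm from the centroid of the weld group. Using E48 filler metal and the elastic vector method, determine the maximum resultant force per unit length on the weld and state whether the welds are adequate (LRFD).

E48XX → F_EXX = 480 MPa.
Total weld length L_w = 640 mm. Treat welds as unit-width lines.
Centroid: x̄ = 2×170×85 / 640 = 45.16 mm from the vertical weld.
Polar moment about centroid: J = I_x + I_y = [300³/12 + 2×170×150²] + [300×45.16² + 2(170³/12 + 170×39.84²)] = 11870000 mm³.
Direct shear f_v = P/L_w = 96×10³ / 640 = 150 N/mm (vertical).
Torsion M = P·e = 96×10³ × 205 = 19680000 N·mm.
Critical point at (x, y) = (124.8, 150) from centroid. f_tx = M·y/J = 248.7 N/mm; f_ty = M·x/J = 207 N/mm.
Resultant f_max = √[f_tx² + (f_v + f_ty)²] = √[248.7² + (150 + 207)²] = 435.1 N/mm.
Capacity per unit length: φr_n = 0.75 × 0.6 × 480 × (0.707 × 4) = 610.8 N/mm.
435.1 ≤ 610.8 → adequate.

f_max ≈ 435 N/mm; adequate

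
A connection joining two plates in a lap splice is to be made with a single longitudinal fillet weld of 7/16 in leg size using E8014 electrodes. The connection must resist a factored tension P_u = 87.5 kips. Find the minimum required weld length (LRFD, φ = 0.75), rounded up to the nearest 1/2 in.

E80XX → F_EXX = 80 ksi.
Throat t_e = 0.707 × 0.4375 = 0.3093 in.
φr_n = 0.75 × 0.6 × 80 × 0.3093 = 11.14 kips/in.
L_req = P_u / φr_n = 87.5 / 11.14 = 7.858 in total.
Round up → use L = 8 in.

L = 8 in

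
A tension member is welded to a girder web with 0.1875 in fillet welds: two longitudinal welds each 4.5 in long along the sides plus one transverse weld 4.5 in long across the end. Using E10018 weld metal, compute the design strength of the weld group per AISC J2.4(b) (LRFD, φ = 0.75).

E100XX → F_EXX = 100 ksi.
t_e = 0.707 × 0.1875 = 0.1326 in.
R_nwl = 0.6 × 100 × 0.1326 × 9 = 71.58 kips (longitudinal, 2 welds).
R_nwt = 0.6 × 100 × 0.1326 × 4.5 = 35.79 kips (transverse, base value).
(i) R_nwl + R_nwt = 107.4 kips; (ii) 0.85 R_nwl + 1.5 R_nwt = 114.5 kips.
R_n = max = 114.5 kips [governs: (ii)]; φR_n = 85.9 kips.

φR_n ≈ 85.9 kips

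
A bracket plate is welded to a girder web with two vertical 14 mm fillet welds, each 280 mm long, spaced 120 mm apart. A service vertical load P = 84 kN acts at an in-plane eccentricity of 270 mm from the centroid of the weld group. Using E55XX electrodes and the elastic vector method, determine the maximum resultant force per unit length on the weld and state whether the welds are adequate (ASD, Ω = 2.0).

f_max ≈ 682 N/mm; adequate

E55XX → F_EXX = 550 MPa.
Total weld length L_w = 560 mm. Treat welds as unit-width lines.
Polar moment about centroid: J = 2[d³/12 + d(b/2)²] = 2[280³/12 + 280×60²] = 5675000 mm³.
Direct shear f_v = P/L_w = 84×10³ / 560 = 150 N/mm (vertical).
Torsion M = P·e = 84×10³ × 270 = 22680000 N·mm.
Critical point at (x, y) = (60, 140) from centroid. f_tx = M·y/J = 559.5 N/mm; f_ty = M·x/J = 239.8 N/mm.
Resultant f_max = √[f_tx² + (f_v + f_ty)²] = √[559.5² + (150 + 239.8)²] = 681.9 N/mm.
Capacity per unit length: r_n/Ω = (1/2.0) × 0.6 × 550 × (0.707 × 14) = 1633 N/mm.
681.9 ≤ 1633 → adequate.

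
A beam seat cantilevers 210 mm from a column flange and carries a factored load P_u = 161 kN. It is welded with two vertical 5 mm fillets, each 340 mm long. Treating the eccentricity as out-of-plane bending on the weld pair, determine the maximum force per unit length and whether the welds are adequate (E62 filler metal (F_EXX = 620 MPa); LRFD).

f_max ≈ 909 N/mm; adequate

L_w = 2 × 340 = 680 mm; section modulus (unit throat) S = 2 × L²/6 = 38530 mm².
Direct shear f_v = P/L_w = 161×10³/680 = 236.8 N/mm.
Moment M = P × e = 161×10³ × 210 = 33810000 N·mm; bending f_b = M/S = 877.4 N/mm.
f_max = √(f_v² + f_b²) = √(236.8² + 877.4²) = 908.8 N/mm.
φr_n = 0.75 × 0.6 × 620 × (0.707 × 5) = 986.3 N/mm → adequate.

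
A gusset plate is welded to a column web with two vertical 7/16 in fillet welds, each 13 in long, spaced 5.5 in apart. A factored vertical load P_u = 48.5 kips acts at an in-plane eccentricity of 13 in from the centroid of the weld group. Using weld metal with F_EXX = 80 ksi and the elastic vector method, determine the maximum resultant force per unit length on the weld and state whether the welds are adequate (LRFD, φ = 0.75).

Total weld length L_w = 26 in. Treat welds as unit-width lines.
Polar moment about centroid: J = 2[d³/12 + d(b/2)²] = 2[13³/12 + 13×2.75²] = 562.8 in³.
Direct shear f_v = P/L_w = 48.5 / 26 = 1.865 kip/in (vertical).
Torsion M = P·e = 48.5 × 13 = 630.5 kip·in.
Critical point at (x, y) = (2.75, 6.5) from centroid. f_tx = M·y/J = 7.282 kip/in; f_ty = M·x/J = 3.081 kip/in.
Resultant f_max = √[f_tx² + (f_v + f_ty)²] = √[7.282² + (1.865 + 3.081)²] = 8.803 kip/in.
Capacity per unit length: φr_n = 0.75 × 0.6 × 80 × (0.707 × 0.4375) = 11.14 kip/in.
8.803 ≤ 11.14 → adequate.

f_max ≈ 8.8 kip/in; adequate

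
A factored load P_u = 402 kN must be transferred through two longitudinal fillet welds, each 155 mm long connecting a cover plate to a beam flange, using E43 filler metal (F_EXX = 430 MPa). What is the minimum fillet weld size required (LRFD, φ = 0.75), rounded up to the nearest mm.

w = 10 mm

Total weld length L = 310 mm.
Required throat t_e = P_u / (φ × 0.6 F_EXX × L) = 402 / (0.75 × 0.6 × 430 × 310 × 10⁻³) = 6.702 mm.
Required leg w = t_e / 0.707 = 9.479 mm → use 10 mm.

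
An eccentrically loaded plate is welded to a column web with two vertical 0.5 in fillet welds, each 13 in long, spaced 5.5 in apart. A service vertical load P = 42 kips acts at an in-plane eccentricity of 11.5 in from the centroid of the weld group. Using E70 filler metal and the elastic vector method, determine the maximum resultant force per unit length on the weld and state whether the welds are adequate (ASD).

E70XX → F_EXX = 70 ksi.
Total weld length L_w = 26 in. Treat welds as unit-width lines.
Polar moment about centroid: J = 2[d³/12 + d(b/2)²] = 2[13³/12 + 13×2.75²] = 562.8 in³.
Direct shear f_v = P/L_w = 42 / 26 = 1.615 kip/in (vertical).
Torsion M = P·e = 42 × 11.5 = 483 kip·in.
Critical point at (x, y) = (2.75, 6.5) from centroid. f_tx = M·y/J = 5.578 kip/in; f_ty = M·x/J = 2.36 kip/in.
Resultant f_max = √[f_tx² + (f_v + f_ty)²] = √[5.578² + (1.615 + 2.36)²] = 6.85 kip/in.
Capacity per unit length: r_n/Ω = (1/2.0) × 0.6 × 70 × (0.707 × 0.5) = 7.423 kip/in.
6.85 ≤ 7.423 → adequate.

f_max ≈ 6.85 kip/in; adequate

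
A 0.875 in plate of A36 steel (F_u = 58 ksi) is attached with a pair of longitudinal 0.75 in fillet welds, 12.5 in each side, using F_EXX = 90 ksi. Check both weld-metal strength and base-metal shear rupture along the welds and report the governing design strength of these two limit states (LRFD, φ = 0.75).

φR_n ≈ 537 kips (weld metal governs)

t_e = 0.707 × 0.75 = 0.5302 in; L = 25 in.
Weld metal: φR_n = 0.75 × 0.6 × 90 × 0.5302 × 25 = 536.9 kips.
Base metal (shear rupture): φR_n = 0.75 × 0.6 × 58 × 0.875 × 25 = 570.9 kips.
Governing: weld metal.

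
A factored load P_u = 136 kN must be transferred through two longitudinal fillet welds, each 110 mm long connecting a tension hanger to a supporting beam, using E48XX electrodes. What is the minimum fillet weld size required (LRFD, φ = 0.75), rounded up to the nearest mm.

E48XX → F_EXX = 480 MPa.
Total weld length L = 220 mm.
Required throat t_e = P_u / (φ × 0.6 F_EXX × L) = 136 / (0.75 × 0.6 × 480 × 220 × 10⁻³) = 2.862 mm.
Required leg w = t_e / 0.707 = 4.048 mm → use 5 mm.

w = 5 mm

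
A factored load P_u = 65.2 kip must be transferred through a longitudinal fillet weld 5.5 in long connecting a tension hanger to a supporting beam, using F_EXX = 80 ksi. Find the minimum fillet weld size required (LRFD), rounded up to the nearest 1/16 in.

Total weld length L = 5.5 in.
Required throat t_e = P_u / (φ × 0.6 F_EXX × L) = 65.2 / (0.75 × 0.6 × 80 × 5.5) = 0.3293 in.
Required leg w = t_e / 0.707 = 0.4658 in → use 1/2 in.

w = 1/2 in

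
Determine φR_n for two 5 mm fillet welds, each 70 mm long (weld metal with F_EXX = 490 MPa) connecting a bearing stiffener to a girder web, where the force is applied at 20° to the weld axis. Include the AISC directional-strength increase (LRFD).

φR_n ≈ 120 kN

t_e = 0.707 × 5 = 3.535 mm; A_we = 3.535 × 140 = 494.9 mm².
Directional factor: 1.0 + 0.5 sin^1.5(20°) = 1.1.
F_nw = 0.6 × 490 × 1.1 = 323.4 MPa.
φR_n = 0.75 × 323.4 × 494.9 × 10⁻³ = 120 kN.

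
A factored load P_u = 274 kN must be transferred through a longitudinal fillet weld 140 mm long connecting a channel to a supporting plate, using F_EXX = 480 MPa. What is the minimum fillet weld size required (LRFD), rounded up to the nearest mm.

Total weld length L = 140 mm.
Required throat t_e = P_u / (φ × 0.6 F_EXX × L) = 274 / (0.75 × 0.6 × 480 × 140 × 10⁻³) = 9.061 mm.
Required leg w = t_e / 0.707 = 12.82 mm → use 13 mm.

w = 13 mm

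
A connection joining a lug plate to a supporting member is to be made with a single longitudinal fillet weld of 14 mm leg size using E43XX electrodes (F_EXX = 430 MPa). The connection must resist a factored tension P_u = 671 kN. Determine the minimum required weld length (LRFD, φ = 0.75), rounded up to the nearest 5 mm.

Throat t_e = 0.707 × 14 = 9.898 mm.
φr_n = 0.75 × 0.6 × 430 × 9.898 × 10⁻³ = 1.915 kN/mm.
L_req = P_u / φr_n = 671 / 1.915 = 350.3 mm total.
Round up → use L = 355 mm.

L = 355 mm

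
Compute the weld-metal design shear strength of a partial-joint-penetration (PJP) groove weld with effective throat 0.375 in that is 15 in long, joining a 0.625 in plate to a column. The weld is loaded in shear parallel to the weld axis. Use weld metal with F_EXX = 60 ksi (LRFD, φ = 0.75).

Effective throat (given) t_e = 0.375 in.
A_we = 0.375 × 15 = 5.625 in².
F_nw = 0.6 F_EXX = 36 ksi.
φR_n = 0.75 × 36 × 5.625 = 151.9 kips.

φR_n ≈ 152 kips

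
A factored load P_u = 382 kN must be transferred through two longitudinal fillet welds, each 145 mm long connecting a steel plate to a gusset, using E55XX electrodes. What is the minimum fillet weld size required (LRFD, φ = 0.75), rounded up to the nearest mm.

E55XX → F_EXX = 550 MPa.
Total weld length L = 290 mm.
Required throat t_e = P_u / (φ × 0.6 F_EXX × L) = 382 / (0.75 × 0.6 × 550 × 290 × 10⁻³) = 5.322 mm.
Required leg w = t_e / 0.707 = 7.528 mm → use 8 mm.

w = 8 mm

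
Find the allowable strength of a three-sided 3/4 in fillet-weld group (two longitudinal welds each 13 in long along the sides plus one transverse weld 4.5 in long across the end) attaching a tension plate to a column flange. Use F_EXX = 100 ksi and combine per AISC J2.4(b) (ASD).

R_n/Ω ≈ 485 kip

t_e = 0.707 × 0.75 = 0.5302 in.
R_nwl = 0.6 × 100 × 0.5302 × 26 = 827.2 kip (longitudinal, 2 welds).
R_nwt = 0.6 × 100 × 0.5302 × 4.5 = 143.2 kip (transverse, base value).
(i) R_nwl + R_nwt = 970.4 kip; (ii) 0.85 R_nwl + 1.5 R_nwt = 917.9 kip.
R_n = max = 970.4 kip [governs: (i)]; R_n/Ω = 485.2 kip.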